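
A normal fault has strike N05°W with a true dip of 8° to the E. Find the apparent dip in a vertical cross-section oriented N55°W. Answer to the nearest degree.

6°

Angle between strike (N05°W) and section (N55°W): β = 50°.
tan α = tan 8° × sin 50° = 0.1405 × 0.7660 = 0.1077
apparent dip = arctan 0.1077 = 6.14°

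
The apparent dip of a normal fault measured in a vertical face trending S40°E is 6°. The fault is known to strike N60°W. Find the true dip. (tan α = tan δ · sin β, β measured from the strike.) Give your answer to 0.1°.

β = acute angle between strike N60°W and section S40°E = 20°.
tan δ = tan α / sin β = tan 6° / sin 20° = 0.1051 / 0.3420 = 0.3073
δ = arctan(0.3073) = 17.08°

17.1°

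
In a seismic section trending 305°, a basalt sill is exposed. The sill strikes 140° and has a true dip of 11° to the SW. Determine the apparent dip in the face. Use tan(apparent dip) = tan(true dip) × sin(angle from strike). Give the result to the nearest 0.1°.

The section lies 15° from the strike.
tan(apparent dip) = tan 11° · sin 15° = 0.0503
α = arctan(0.0503) = 2.88°

2.9°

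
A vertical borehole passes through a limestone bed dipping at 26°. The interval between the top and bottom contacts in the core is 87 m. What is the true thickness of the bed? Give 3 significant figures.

78.2 m

True thickness t = h · cos(dip) = 87 × cos 26°
t = 87 × 0.8988 = 78.195 m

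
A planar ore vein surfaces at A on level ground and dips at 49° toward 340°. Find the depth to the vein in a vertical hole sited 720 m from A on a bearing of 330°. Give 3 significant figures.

816 m

The hole lies 10° from the dip direction, so the down-dip offset is 720 × cos 10° = 709.06 m.
Depth = down-dip offset × tan(dip) = 709.06 × tan 49° = 709.06 × 1.1504
Depth = 815.68 m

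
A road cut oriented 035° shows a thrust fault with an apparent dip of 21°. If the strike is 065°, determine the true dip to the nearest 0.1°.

The section is 30° from the strike.
tan δ = tan α / sin β = tan 21° / sin 30° = 0.3839 / 0.5000 = 0.7677
δ = arctan(0.7677) = 37.51°

37.5°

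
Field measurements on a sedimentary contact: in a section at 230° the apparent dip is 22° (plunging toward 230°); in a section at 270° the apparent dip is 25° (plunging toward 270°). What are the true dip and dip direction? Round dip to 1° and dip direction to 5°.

true dip 25°, dip direction 260°

The two traces are lines in the plane: v₁ = (sin 230°·cos 22°, cos 230°·cos 22°, −sin 22°), v₂ = (sin 270°·cos 25°, cos 270°·cos 25°, −sin 25°).
n = v₁ × v₂ = (-0.252, -0.039, 0.540) (taken with n_z > 0).
True dip = arccos(n_z / |n|) = arccos(0.9043) = 25.3°.
Dip direction = atan2(-0.252, -0.039) = 261° (azimuth of n's horizontal projection).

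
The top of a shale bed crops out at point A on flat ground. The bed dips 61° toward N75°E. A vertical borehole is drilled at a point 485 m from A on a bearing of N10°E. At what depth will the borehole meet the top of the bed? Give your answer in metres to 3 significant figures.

The hole lies 65° from the dip direction, so the down-dip offset is 485 × cos 65° = 204.97 m.
Depth = down-dip offset × tan(dip) = 204.97 × tan 61° = 204.97 × 1.8040
Depth = 369.78 m

370 m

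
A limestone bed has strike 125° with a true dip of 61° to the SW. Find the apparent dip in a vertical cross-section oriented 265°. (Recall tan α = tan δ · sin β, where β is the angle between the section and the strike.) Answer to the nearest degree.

49°

The strike is 125° and the section trends 265°; the acute angle between them is β = 40°.
tan α = tan 61° × sin 40° = 1.8040 × 0.6428 = 1.1596
apparent dip = arctan 1.1596 = 49.23°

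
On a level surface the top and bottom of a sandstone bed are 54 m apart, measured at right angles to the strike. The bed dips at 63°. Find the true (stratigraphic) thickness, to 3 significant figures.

48.1 m

True thickness t = w · sin(dip) = 54 × sin 63°
t = 54 × 0.8910 = 48.114 m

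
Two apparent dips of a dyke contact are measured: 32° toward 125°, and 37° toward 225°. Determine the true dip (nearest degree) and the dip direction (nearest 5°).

true dip 47°, dip direction 180°

Represent each trace as a vector plunging at its apparent dip toward its trend (east-north-up frame): v₁ = (0.695, -0.486, -0.530), v₂ = (-0.565, -0.565, -0.602).
The plane normal is n = v₁ × v₂ ∝ (0.007, -0.717, 0.667).
tan δ = √(n_x²+n_y²)/n_z = 0.717/0.667, so δ = 47.1°.
Dip direction = atan2(0.007, -0.717) = 179° (azimuth of n's horizontal projection).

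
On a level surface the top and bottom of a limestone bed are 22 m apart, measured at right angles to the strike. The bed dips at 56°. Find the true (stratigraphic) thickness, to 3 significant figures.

True thickness t = w · sin(dip) = 22 × sin 56°
t = 22 × 0.8290 = 18.239 m

18.2 m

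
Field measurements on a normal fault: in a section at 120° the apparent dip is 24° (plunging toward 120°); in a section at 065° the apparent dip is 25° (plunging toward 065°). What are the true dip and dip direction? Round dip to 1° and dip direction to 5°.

Represent each trace as a vector plunging at its apparent dip toward its trend (east-north-up frame): v₁ = (0.791, -0.457, -0.407), v₂ = (0.821, 0.383, -0.423).
Cross product v₁ × v₂ gives the pole to the plane: n ∝ (0.349, 0.000, 0.678).
True dip = arccos(n_z / |n|) = arccos(0.8893) = 27.2°.
Dip direction = atan2(0.349, 0.000) = 90° (azimuth of n's horizontal projection).

true dip 27°, dip direction 090°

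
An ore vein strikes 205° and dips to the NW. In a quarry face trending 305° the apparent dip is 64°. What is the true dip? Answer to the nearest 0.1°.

β = acute angle between strike 205° and section 305° = 80°.
tan(true dip) = tan 64° / sin 80° = 2.0819
δ = arctan(2.0819) = 64.34°

64.3°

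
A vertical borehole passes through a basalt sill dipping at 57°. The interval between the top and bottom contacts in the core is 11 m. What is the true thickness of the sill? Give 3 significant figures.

True thickness t = h · cos(dip) = 11 × cos 57°
t = 11 × 0.5446 = 5.991 m

5.99 m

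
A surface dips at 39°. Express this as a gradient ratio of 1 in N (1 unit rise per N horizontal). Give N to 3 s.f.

1 : N means tan θ = 1/N, so N = 1/tan 39° = 1/0.8098

1 in 1.23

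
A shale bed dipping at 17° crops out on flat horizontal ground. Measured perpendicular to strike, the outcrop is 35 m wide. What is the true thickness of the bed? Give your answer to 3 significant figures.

True thickness t = w · sin(dip) = 35 × sin 17°
t = 35 × 0.2924 = 10.233 m

10.2 m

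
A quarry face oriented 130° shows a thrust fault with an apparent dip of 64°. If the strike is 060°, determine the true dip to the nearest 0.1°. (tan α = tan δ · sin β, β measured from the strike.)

The section is 70° from the strike.
tan δ = tan α / sin β = tan 64° / sin 70° = 2.0503 / 0.9397 = 2.1819
δ = arctan(2.1819) = 65.38°

65.4°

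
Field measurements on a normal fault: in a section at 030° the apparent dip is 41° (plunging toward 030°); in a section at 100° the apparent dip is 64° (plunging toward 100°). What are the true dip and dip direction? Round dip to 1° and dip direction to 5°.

The two traces are lines in the plane: v₁ = (sin 30°·cos 41°, cos 30°·cos 41°, −sin 41°), v₂ = (sin 100°·cos 64°, cos 100°·cos 64°, −sin 64°).
The plane normal is n = v₁ × v₂ ∝ (0.637, -0.056, 0.311).
tan δ = √(n_x²+n_y²)/n_z = 0.640/0.311, so δ = 64.1°.
Dip direction = atan2(0.637, -0.056) = 95° (azimuth of n's horizontal projection).

true dip 64°, dip direction 095°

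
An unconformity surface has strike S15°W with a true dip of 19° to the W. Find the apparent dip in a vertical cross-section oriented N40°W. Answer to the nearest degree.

16°

The strike is S15°W and the section trends N40°W; the acute angle between them is β = 55°.
tan(apparent dip) = tan 19° · sin 55° = 0.2821
α = arctan(0.2821) = 15.75°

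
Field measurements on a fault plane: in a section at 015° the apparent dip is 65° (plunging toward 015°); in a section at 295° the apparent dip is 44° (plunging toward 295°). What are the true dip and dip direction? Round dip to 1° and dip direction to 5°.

Represent each trace as a vector plunging at its apparent dip toward its trend (east-north-up frame): v₁ = (0.109, 0.408, -0.906), v₂ = (-0.652, 0.304, -0.695).
Cross product v₁ × v₂ gives the pole to the plane: n ∝ (-0.008, 0.667, 0.299).
True dip = arccos(n_z / |n|) = arccos(0.4096) = 65.8°.
The horizontal component of n points toward azimuth atan2(n_x, n_y) = 359°, the dip direction.

true dip 66°, dip direction 000°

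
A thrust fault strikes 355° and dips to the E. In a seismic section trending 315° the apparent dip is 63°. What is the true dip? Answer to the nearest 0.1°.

β = acute angle between strike 355° and section 315° = 40°.
tan δ = tan α / sin β = tan 63° / sin 40° = 1.9626 / 0.6428 = 3.0533
δ = arctan(3.0533) = 71.87°

71.9°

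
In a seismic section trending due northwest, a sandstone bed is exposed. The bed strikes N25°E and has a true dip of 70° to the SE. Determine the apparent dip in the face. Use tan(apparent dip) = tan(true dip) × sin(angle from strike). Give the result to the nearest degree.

Angle between strike (N25°E) and section (due northwest): β = 70°.
tan α = tan 70° × sin 70° = 2.7475 × 0.9397 = 2.5818
apparent dip = arctan 2.5818 = 68.83°

69°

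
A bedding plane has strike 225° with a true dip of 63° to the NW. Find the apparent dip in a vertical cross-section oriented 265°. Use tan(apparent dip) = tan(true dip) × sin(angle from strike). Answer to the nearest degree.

The strike is 225° and the section trends 265°; the acute angle between them is β = 40°.
tan α = tan 63° × sin 40° = 1.9626 × 0.6428 = 1.2615
α = arctan(1.2615) = 51.60°

52°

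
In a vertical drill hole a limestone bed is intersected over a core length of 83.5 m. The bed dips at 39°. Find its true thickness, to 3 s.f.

64.9 m

True thickness t = h · cos(dip) = 83.5 × cos 39°
t = 83.5 × 0.7771 = 64.892 m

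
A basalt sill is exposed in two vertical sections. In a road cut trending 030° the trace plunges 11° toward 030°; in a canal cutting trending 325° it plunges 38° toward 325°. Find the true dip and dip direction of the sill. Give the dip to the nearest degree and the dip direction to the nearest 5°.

true dip 39°, dip direction 315°

The two traces are lines in the plane: v₁ = (sin 30°·cos 11°, cos 30°·cos 11°, −sin 11°), v₂ = (sin 325°·cos 38°, cos 325°·cos 38°, −sin 38°).
Cross product v₁ × v₂ gives the pole to the plane: n ∝ (-0.400, 0.388, 0.701).
Dip δ = arctan(|n_h|/n_z) = arctan(0.558/0.701) = 38.5°.
Dip direction = azimuth of (n_x, n_y) = atan2(-0.400, 0.388) = 314°.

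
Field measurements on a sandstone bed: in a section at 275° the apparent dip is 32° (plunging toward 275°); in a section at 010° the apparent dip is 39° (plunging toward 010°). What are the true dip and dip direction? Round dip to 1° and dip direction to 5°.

true dip 47°, dip direction 330°

Each apparent-dip line lies in the plane. As unit vectors (x east, y north, z up), v₁ plunges 32°→275° and v₂ plunges 39°→010°.
n = v₁ × v₂ = (-0.359, 0.603, 0.657) (taken with n_z > 0).
Dip δ = arctan(|n_h|/n_z) = arctan(0.702/0.657) = 46.9°.
The horizontal component of n points toward azimuth atan2(n_x, n_y) = 329°, the dip direction.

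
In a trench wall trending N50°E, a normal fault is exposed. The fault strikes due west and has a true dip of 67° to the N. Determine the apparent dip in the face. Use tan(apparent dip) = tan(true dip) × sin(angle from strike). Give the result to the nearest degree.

57°

The strike is due west and the section trends N50°E; the acute angle between them is β = 40°.
tan α = tan 67° × sin 40° = 2.3559 × 0.6428 = 1.5143
apparent dip = arctan 1.5143 = 56.56°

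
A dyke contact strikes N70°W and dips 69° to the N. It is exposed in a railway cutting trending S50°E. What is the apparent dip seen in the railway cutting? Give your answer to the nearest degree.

The section lies 20° from the strike.
tan(apparent dip) = tan 69° · sin 20° = 0.8910
α = arctan(0.8910) = 41.70°

42°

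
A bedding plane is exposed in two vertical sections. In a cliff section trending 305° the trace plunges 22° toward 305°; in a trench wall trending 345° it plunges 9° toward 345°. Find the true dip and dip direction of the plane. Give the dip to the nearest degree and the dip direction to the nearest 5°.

The two traces are lines in the plane: v₁ = (sin 305°·cos 22°, cos 305°·cos 22°, −sin 22°), v₂ = (sin 345°·cos 9°, cos 345°·cos 9°, −sin 9°).
n = v₁ × v₂ = (-0.274, 0.023, 0.589) (taken with n_z > 0).
Dip δ = arctan(|n_h|/n_z) = arctan(0.275/0.589) = 25.1°.
The horizontal component of n points toward azimuth atan2(n_x, n_y) = 275°, the dip direction.

true dip 25°, dip direction 275°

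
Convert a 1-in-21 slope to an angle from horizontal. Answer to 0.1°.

2.7°

tan θ = 1/21 = 0.0476
θ = arctan(0.0476) = 2.73°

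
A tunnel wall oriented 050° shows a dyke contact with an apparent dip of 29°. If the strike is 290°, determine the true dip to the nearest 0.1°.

32.6°

β = acute angle between strike 290° and section 050° = 60°.
tan δ = tan α / sin β = tan 29° / sin 60° = 0.5543 / 0.8660 = 0.6401
δ = arctan(0.6401) = 32.62°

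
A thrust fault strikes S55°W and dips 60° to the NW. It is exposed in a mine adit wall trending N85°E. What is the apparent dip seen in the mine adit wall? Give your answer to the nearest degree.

The section lies 30° from the strike.
tan α = tan 60° × sin 30° = 1.7321 × 0.5000 = 0.8660
apparent dip = arctan 0.8660 = 40.89°

41°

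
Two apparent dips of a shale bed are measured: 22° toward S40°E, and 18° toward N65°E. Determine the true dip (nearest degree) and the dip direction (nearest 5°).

true dip 25°, dip direction 110°

Each apparent-dip line lies in the plane. As unit vectors (x east, y north, z up), v₁ plunges 22°→S40°E and v₂ plunges 18°→N65°E.
n = v₁ × v₂ = (0.370, -0.139, 0.852) (taken with n_z > 0).
tan δ = √(n_x²+n_y²)/n_z = 0.395/0.852, so δ = 24.9°.
The horizontal component of n points toward azimuth atan2(n_x, n_y) = 111°, the dip direction.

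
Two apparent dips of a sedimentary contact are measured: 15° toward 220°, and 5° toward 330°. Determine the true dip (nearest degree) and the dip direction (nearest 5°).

true dip 18°, dip direction 255°

Represent each trace as a vector plunging at its apparent dip toward its trend (east-north-up frame): v₁ = (-0.621, -0.740, -0.259), v₂ = (-0.498, 0.863, -0.087).
n = v₁ × v₂ = (-0.288, -0.075, 0.904) (taken with n_z > 0).
tan δ = √(n_x²+n_y²)/n_z = 0.297/0.904, so δ = 18.2°.
The horizontal component of n points toward azimuth atan2(n_x, n_y) = 255°, the dip direction.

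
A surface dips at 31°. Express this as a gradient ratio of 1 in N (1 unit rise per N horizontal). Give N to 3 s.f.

1 in 1.66

1 : N means tan θ = 1/N, so N = 1/tan 31° = 1/0.6009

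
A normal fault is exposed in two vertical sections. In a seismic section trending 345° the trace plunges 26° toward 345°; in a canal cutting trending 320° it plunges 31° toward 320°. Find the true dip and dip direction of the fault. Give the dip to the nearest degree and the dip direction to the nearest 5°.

true dip 32°, dip direction 305°

The two traces are lines in the plane: v₁ = (sin 345°·cos 26°, cos 345°·cos 26°, −sin 26°), v₂ = (sin 320°·cos 31°, cos 320°·cos 31°, −sin 31°).
Cross product v₁ × v₂ gives the pole to the plane: n ∝ (-0.159, 0.122, 0.326).
True dip = arccos(n_z / |n|) = arccos(0.8515) = 31.6°.
The horizontal component of n points toward azimuth atan2(n_x, n_y) = 307°, the dip direction.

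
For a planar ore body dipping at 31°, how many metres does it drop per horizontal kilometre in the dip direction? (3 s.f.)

601 m

drop per km = 1000 × tan 31° = 1000 × 0.6009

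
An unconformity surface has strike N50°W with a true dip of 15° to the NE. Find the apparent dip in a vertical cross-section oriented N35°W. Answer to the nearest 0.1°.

Angle between strike (N50°W) and section (N35°W): β = 15°.
tan(apparent dip) = tan 15° · sin 15° = 0.0694
α = arctan(0.0694) = 3.97°

4.0°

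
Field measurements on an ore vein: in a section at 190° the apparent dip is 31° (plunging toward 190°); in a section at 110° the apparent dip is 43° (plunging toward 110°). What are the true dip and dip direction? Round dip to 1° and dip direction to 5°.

true dip 46°, dip direction 135°

Represent each trace as a vector plunging at its apparent dip toward its trend (east-north-up frame): v₁ = (-0.149, -0.844, -0.515), v₂ = (0.687, -0.250, -0.682).
n = v₁ × v₂ = (0.447, -0.455, 0.617) (taken with n_z > 0).
True dip = arccos(n_z / |n|) = arccos(0.6953) = 45.9°.
Dip direction = atan2(0.447, -0.455) = 136° (azimuth of n's horizontal projection).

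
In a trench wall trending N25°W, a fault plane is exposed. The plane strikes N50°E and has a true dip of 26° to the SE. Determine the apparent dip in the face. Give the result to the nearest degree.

The section lies 75° from the strike.
tan α = tan 26° × sin 75° = 0.4877 × 0.9659 = 0.4711
apparent dip = arctan 0.4711 = 25.23°

25°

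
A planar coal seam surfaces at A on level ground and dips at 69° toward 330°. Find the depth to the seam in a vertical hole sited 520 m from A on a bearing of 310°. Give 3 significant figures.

1270 m

The hole lies 20° from the dip direction, so the down-dip offset is 520 × cos 20° = 488.64 m.
Depth = down-dip offset × tan(dip) = 488.64 × tan 69° = 488.64 × 2.6051
Depth = 1272.95 m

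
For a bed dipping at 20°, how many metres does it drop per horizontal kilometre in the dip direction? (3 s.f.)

364 m

drop per km = 1000 × tan 20° = 1000 × 0.3640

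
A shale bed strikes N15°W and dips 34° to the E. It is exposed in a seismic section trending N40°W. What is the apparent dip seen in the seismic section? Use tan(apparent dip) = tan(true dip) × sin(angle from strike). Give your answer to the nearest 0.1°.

15.9°

The section lies 25° from the strike.
tan α = tan 34° × sin 25° = 0.6745 × 0.4226 = 0.2851
α = arctan(0.2851) = 15.91°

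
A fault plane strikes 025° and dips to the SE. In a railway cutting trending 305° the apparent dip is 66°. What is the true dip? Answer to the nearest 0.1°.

66.3°

β = acute angle between strike 025° and section 305° = 80°.
tan δ = tan α / sin β = tan 66° / sin 80° = 2.2460 / 0.9848 = 2.2807
δ = arctan(2.2807) = 66.32°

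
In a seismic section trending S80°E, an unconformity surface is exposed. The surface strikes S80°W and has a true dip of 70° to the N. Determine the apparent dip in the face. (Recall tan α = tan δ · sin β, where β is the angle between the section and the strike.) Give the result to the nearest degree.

Angle between strike (S80°W) and section (S80°E): β = 20°.
tan α = tan 70° × sin 20° = 2.7475 × 0.3420 = 0.9397
apparent dip = arctan 0.9397 = 43.22°

43°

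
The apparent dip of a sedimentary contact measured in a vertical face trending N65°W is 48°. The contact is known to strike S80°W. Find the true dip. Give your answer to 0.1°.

β = acute angle between strike S80°W and section N65°W = 35°.
tan δ = tan α / sin β = tan 48° / sin 35° = 1.1106 / 0.5736 = 1.9363
δ = arctan(1.9363) = 62.69°

62.7°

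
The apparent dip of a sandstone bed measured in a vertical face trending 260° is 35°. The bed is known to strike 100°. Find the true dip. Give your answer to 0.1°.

The section is 20° from the strike.
tan δ = tan α / sin β = tan 35° / sin 20° = 0.7002 / 0.3420 = 2.0473
true dip = arctan 2.0473 = 63.97°

64.0°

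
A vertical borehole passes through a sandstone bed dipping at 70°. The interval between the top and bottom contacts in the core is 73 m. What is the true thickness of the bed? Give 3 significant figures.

True thickness t = h · cos(dip) = 73 × cos 70°
t = 73 × 0.3420 = 24.967 m

25.0 m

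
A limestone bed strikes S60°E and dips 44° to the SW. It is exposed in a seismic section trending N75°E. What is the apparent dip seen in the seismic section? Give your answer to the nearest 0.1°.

34.3°

The section lies 45° from the strike.
tan α = tan 44° × sin 45° = 0.9657 × 0.7071 = 0.6828
α = arctan(0.6828) = 34.33°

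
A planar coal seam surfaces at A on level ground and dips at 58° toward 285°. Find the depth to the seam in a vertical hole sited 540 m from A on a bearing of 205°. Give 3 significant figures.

150 m

The hole lies 80° from the dip direction, so the down-dip offset is 540 × cos 80° = 93.77 m.
Depth = down-dip offset × tan(dip) = 93.77 × tan 58° = 93.77 × 1.6003
Depth = 150.06 m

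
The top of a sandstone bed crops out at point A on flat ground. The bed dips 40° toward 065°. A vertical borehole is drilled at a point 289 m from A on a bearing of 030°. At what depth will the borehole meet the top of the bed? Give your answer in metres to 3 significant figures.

The hole lies 35° from the dip direction, so the down-dip offset is 289 × cos 35° = 236.73 m.
Depth = down-dip offset × tan(dip) = 236.73 × tan 40° = 236.73 × 0.8391
Depth = 198.64 m

199 m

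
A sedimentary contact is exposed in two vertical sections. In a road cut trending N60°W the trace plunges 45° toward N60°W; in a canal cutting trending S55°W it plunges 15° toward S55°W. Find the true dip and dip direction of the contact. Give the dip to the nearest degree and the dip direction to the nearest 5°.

true dip 45°, dip direction 310°

Each apparent-dip line lies in the plane. As unit vectors (x east, y north, z up), v₁ plunges 45°→N60°W and v₂ plunges 15°→S55°W.
n = v₁ × v₂ = (-0.483, 0.401, 0.619) (taken with n_z > 0).
Dip δ = arctan(|n_h|/n_z) = arctan(0.628/0.619) = 45.4°.
The horizontal component of n points toward azimuth atan2(n_x, n_y) = 310°, the dip direction.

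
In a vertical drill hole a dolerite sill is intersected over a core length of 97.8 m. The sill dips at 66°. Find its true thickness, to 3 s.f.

39.8 m

True thickness t = h · cos(dip) = 97.8 × cos 66°
t = 97.8 × 0.4067 = 39.779 m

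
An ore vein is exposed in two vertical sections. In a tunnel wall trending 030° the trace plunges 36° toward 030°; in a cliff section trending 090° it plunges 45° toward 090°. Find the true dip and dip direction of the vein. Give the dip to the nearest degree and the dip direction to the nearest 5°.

Represent each trace as a vector plunging at its apparent dip toward its trend (east-north-up frame): v₁ = (0.405, 0.701, -0.588), v₂ = (0.707, 0.000, -0.707).
Cross product v₁ × v₂ gives the pole to the plane: n ∝ (0.495, 0.130, 0.495).
Dip δ = arctan(|n_h|/n_z) = arctan(0.512/0.495) = 45.9°.
Dip direction = atan2(0.495, 0.130) = 75° (azimuth of n's horizontal projection).

true dip 46°, dip direction 075°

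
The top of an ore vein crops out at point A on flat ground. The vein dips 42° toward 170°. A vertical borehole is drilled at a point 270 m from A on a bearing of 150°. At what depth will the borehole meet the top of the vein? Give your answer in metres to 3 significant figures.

228 m

The hole lies 20° from the dip direction, so the down-dip offset is 270 × cos 20° = 253.72 m.
Depth = down-dip offset × tan(dip) = 253.72 × tan 42° = 253.72 × 0.9004
Depth = 228.45 m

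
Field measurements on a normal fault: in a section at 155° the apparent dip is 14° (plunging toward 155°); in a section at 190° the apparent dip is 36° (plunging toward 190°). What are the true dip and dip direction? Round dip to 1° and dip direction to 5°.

Represent each trace as a vector plunging at its apparent dip toward its trend (east-north-up frame): v₁ = (0.410, -0.879, -0.242), v₂ = (-0.140, -0.797, -0.588).
n = v₁ × v₂ = (-0.324, -0.275, 0.450) (taken with n_z > 0).
Dip δ = arctan(|n_h|/n_z) = arctan(0.425/0.450) = 43.4°.
Dip direction = atan2(-0.324, -0.275) = 230° (azimuth of n's horizontal projection).

true dip 43°, dip direction 230°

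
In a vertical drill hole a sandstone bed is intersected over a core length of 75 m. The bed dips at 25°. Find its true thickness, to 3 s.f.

True thickness t = h · cos(dip) = 75 × cos 25°
t = 75 × 0.9063 = 67.973 m

68.0 m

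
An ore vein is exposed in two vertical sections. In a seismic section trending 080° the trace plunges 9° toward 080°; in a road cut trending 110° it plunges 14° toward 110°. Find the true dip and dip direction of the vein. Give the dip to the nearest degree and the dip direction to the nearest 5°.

The two traces are lines in the plane: v₁ = (sin 80°·cos 9°, cos 80°·cos 9°, −sin 9°), v₂ = (sin 110°·cos 14°, cos 110°·cos 14°, −sin 14°).
Cross product v₁ × v₂ gives the pole to the plane: n ∝ (0.093, -0.093, 0.479).
True dip = arccos(n_z / |n|) = arccos(0.9643) = 15.4°.
Dip direction = atan2(0.093, -0.093) = 135° (azimuth of n's horizontal projection).

true dip 15°, dip direction 135°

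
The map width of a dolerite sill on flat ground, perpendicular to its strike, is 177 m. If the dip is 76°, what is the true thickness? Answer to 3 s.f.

172 m

True thickness t = w · sin(dip) = 177 × sin 76°
t = 177 × 0.9703 = 171.742 m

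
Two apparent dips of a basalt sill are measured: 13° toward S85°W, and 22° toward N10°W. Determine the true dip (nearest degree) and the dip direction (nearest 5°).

true dip 24°, dip direction 325°

The two traces are lines in the plane: v₁ = (sin 265°·cos 13°, cos 265°·cos 13°, −sin 13°), v₂ = (sin 350°·cos 22°, cos 350°·cos 22°, −sin 22°).
n = v₁ × v₂ = (-0.237, 0.327, 0.900) (taken with n_z > 0).
True dip = arccos(n_z / |n|) = arccos(0.9122) = 24.2°.
Dip direction = atan2(-0.237, 0.327) = 324° (azimuth of n's horizontal projection).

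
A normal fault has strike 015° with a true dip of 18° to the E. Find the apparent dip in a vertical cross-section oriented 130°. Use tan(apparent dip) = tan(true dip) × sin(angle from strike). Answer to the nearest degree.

The strike is 015° and the section trends 130°; the acute angle between them is β = 65°.
tan α = tan 18° × sin 65° = 0.3249 × 0.9063 = 0.2945
α = arctan(0.2945) = 16.41°

16°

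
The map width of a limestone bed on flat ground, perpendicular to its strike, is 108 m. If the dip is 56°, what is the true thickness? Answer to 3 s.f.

True thickness t = w · sin(dip) = 108 × sin 56°
t = 108 × 0.8290 = 89.536 m

89.5 m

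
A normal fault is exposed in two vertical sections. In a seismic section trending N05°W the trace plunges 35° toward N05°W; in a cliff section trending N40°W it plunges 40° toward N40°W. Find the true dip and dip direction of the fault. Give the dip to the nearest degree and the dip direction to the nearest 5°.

Each apparent-dip line lies in the plane. As unit vectors (x east, y north, z up), v₁ plunges 35°→N05°W and v₂ plunges 40°→N40°W.
The plane normal is n = v₁ × v₂ ∝ (-0.188, 0.237, 0.360).
True dip = arccos(n_z / |n|) = arccos(0.7659) = 40.0°.
Dip direction = atan2(-0.188, 0.237) = 322° (azimuth of n's horizontal projection).

true dip 40°, dip direction 320°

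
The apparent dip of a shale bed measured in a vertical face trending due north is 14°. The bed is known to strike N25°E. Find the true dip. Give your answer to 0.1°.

30.5°

The section is 25° from the strike.
tan δ = tan α / sin β = tan 14° / sin 25° = 0.2493 / 0.4226 = 0.5900
true dip = arctan 0.5900 = 30.54°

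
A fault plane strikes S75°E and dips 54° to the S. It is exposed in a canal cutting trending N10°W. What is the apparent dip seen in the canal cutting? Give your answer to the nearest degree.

51°

The section lies 65° from the strike.
tan α = tan 54° × sin 65° = 1.3764 × 0.9063 = 1.2474
apparent dip = arctan 1.2474 = 51.28°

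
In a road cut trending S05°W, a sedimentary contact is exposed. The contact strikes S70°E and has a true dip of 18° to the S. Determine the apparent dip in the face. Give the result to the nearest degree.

Angle between strike (S70°E) and section (S05°W): β = 75°.
tan α = tan 18° × sin 75° = 0.3249 × 0.9659 = 0.3138
apparent dip = arctan 0.3138 = 17.42°

17°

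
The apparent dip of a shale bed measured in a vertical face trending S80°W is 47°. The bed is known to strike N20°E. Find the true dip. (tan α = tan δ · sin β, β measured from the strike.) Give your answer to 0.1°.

The section is 60° from the strike.
tan δ = tan α / sin β = tan 47° / sin 60° = 1.0724 / 0.8660 = 1.2383
δ = arctan(1.2383) = 51.08°

51.1°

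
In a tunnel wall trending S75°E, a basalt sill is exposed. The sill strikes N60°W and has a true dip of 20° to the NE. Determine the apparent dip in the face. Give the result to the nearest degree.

The strike is N60°W and the section trends S75°E; the acute angle between them is β = 15°.
tan(apparent dip) = tan 20° · sin 15° = 0.0942
α = arctan(0.0942) = 5.38°

5°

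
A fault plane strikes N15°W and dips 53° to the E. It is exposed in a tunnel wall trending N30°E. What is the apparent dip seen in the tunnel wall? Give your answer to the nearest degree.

43°

The section lies 45° from the strike.
tan α = tan 53° × sin 45° = 1.3270 × 0.7071 = 0.9384
apparent dip = arctan 0.9384 = 43.18°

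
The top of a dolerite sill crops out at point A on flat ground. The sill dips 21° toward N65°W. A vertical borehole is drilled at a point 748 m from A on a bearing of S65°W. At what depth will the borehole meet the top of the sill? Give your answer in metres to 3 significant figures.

The hole lies 50° from the dip direction, so the down-dip offset is 748 × cos 50° = 480.81 m.
Depth = down-dip offset × tan(dip) = 480.81 × tan 21° = 480.81 × 0.3839
Depth = 184.56 m

185 m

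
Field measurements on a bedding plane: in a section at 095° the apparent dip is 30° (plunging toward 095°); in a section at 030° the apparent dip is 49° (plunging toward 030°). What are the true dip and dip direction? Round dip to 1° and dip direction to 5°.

true dip 49°, dip direction 035°

Each apparent-dip line lies in the plane. As unit vectors (x east, y north, z up), v₁ plunges 30°→095° and v₂ plunges 49°→030°.
The plane normal is n = v₁ × v₂ ∝ (0.341, 0.487, 0.515).
tan δ = √(n_x²+n_y²)/n_z = 0.595/0.515, so δ = 49.1°.
The horizontal component of n points toward azimuth atan2(n_x, n_y) = 35°, the dip direction.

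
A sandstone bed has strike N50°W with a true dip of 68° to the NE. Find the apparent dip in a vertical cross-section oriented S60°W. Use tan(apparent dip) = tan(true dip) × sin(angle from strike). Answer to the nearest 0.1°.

66.7°

Angle between strike (N50°W) and section (S60°W): β = 70°.
tan α = tan 68° × sin 70° = 2.4751 × 0.9397 = 2.3258
α = arctan(2.3258) = 66.73°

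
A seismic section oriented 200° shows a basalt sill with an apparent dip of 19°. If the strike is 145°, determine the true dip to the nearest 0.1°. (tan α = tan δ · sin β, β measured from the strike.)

β = acute angle between strike 145° and section 200° = 55°.
tan(true dip) = tan 19° / sin 55° = 0.4203
true dip = arctan 0.4203 = 22.80°

22.8°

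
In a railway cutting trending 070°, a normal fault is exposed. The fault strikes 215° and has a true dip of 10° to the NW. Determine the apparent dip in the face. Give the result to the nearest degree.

The section lies 35° from the strike.
tan(apparent dip) = tan 10° · sin 35° = 0.1011
apparent dip = arctan 0.1011 = 5.78°

6°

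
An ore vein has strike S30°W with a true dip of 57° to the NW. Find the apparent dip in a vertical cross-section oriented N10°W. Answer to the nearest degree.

45°

The strike is S30°W and the section trends N10°W; the acute angle between them is β = 40°.
tan(apparent dip) = tan 57° · sin 40° = 0.9898
α = arctan(0.9898) = 44.71°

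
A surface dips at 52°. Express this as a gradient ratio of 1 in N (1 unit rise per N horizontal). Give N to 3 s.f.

1 in 0.781

1 : N means tan θ = 1/N, so N = 1/tan 52° = 1/1.2799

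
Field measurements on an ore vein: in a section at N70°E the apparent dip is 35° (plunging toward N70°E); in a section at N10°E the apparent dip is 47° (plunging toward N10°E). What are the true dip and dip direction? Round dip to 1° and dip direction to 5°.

The two traces are lines in the plane: v₁ = (sin 70°·cos 35°, cos 70°·cos 35°, −sin 35°), v₂ = (sin 10°·cos 47°, cos 10°·cos 47°, −sin 47°).
The plane normal is n = v₁ × v₂ ∝ (0.180, 0.495, 0.484).
True dip = arccos(n_z / |n|) = arccos(0.6764) = 47.4°.
The horizontal component of n points toward azimuth atan2(n_x, n_y) = 20°, the dip direction.

true dip 47°, dip direction 020°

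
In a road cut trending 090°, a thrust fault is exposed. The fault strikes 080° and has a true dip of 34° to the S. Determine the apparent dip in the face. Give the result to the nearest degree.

7°

Angle between strike (080°) and section (090°): β = 10°.
tan(apparent dip) = tan 34° · sin 10° = 0.1171
α = arctan(0.1171) = 6.68°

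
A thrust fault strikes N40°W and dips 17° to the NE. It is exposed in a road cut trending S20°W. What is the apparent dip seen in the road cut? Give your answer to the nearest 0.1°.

Angle between strike (N40°W) and section (S20°W): β = 60°.
tan(apparent dip) = tan 17° · sin 60° = 0.2648
α = arctan(0.2648) = 14.83°

14.8°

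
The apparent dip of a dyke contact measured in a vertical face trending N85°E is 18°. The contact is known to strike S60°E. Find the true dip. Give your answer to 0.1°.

29.5°

The section is 35° from the strike.
tan δ = tan α / sin β = tan 18° / sin 35° = 0.3249 / 0.5736 = 0.5665
true dip = arctan 0.5665 = 29.53°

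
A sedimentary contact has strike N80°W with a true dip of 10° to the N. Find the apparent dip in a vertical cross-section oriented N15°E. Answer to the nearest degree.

10°

Angle between strike (N80°W) and section (N15°E): β = 85°.
tan(apparent dip) = tan 10° · sin 85° = 0.1757
α = arctan(0.1757) = 9.96°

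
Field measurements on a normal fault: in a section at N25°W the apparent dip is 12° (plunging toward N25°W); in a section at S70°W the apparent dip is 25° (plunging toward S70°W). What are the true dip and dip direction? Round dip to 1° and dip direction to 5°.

Each apparent-dip line lies in the plane. As unit vectors (x east, y north, z up), v₁ plunges 12°→N25°W and v₂ plunges 25°→S70°W.
The plane normal is n = v₁ × v₂ ∝ (-0.439, 0.002, 0.883).
True dip = arccos(n_z / |n|) = arccos(0.8954) = 26.4°.
Dip direction = azimuth of (n_x, n_y) = atan2(-0.439, 0.002) = 270°.

true dip 26°, dip direction 270°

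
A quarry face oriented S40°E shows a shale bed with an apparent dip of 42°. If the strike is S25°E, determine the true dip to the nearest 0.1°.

The section is 15° from the strike.
tan(true dip) = tan 42° / sin 15° = 3.4789
true dip = arctan 3.4789 = 73.96°

74.0°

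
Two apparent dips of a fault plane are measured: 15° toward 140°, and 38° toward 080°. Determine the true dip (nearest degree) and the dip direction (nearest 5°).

true dip 38°, dip direction 070°

Each apparent-dip line lies in the plane. As unit vectors (x east, y north, z up), v₁ plunges 15°→140° and v₂ plunges 38°→080°.
The plane normal is n = v₁ × v₂ ∝ (0.491, 0.181, 0.659).
True dip = arccos(n_z / |n|) = arccos(0.7831) = 38.5°.
Dip direction = azimuth of (n_x, n_y) = atan2(0.491, 0.181) = 70°.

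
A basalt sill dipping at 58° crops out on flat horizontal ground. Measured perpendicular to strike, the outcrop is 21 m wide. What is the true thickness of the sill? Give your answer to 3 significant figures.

True thickness t = w · sin(dip) = 21 × sin 58°
t = 21 × 0.8480 = 17.809 m

17.8 m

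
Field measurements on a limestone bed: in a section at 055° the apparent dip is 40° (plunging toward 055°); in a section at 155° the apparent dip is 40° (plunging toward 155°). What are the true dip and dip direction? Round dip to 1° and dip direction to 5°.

Represent each trace as a vector plunging at its apparent dip toward its trend (east-north-up frame): v₁ = (0.628, 0.439, -0.643), v₂ = (0.324, -0.694, -0.643).
n = v₁ × v₂ = (0.729, -0.195, 0.578) (taken with n_z > 0).
tan δ = √(n_x²+n_y²)/n_z = 0.754/0.578, so δ = 52.5°.
Dip direction = azimuth of (n_x, n_y) = atan2(0.729, -0.195) = 105°.

true dip 53°, dip direction 105°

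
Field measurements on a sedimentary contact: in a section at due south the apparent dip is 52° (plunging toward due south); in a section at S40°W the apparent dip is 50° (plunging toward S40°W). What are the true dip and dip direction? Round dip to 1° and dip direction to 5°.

Represent each trace as a vector plunging at its apparent dip toward its trend (east-north-up frame): v₁ = (0.000, -0.616, -0.788), v₂ = (-0.413, -0.492, -0.766).
The plane normal is n = v₁ × v₂ ∝ (-0.084, -0.326, 0.254).
Dip δ = arctan(|n_h|/n_z) = arctan(0.336/0.254) = 52.9°.
Dip direction = azimuth of (n_x, n_y) = atan2(-0.084, -0.326) = 194°.

true dip 53°, dip direction 195°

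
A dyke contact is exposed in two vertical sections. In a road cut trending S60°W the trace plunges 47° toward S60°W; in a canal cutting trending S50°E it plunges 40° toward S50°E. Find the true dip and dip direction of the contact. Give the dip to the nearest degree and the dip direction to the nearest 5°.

true dip 59°, dip direction 190°

The two traces are lines in the plane: v₁ = (sin 240°·cos 47°, cos 240°·cos 47°, −sin 47°), v₂ = (sin 130°·cos 40°, cos 130°·cos 40°, −sin 40°).
n = v₁ × v₂ = (-0.141, -0.809, 0.491) (taken with n_z > 0).
True dip = arccos(n_z / |n|) = arccos(0.5132) = 59.1°.
Dip direction = azimuth of (n_x, n_y) = atan2(-0.141, -0.809) = 190°.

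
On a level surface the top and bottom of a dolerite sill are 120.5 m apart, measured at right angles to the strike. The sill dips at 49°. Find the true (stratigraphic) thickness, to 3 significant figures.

True thickness t = w · sin(dip) = 120.5 × sin 49°
t = 120.5 × 0.7547 = 90.943 m

90.9 m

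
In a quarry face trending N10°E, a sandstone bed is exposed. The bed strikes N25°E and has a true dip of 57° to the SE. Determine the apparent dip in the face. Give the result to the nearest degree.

The strike is N25°E and the section trends N10°E; the acute angle between them is β = 15°.
tan α = tan 57° × sin 15° = 1.5399 × 0.2588 = 0.3985
α = arctan(0.3985) = 21.73°

22°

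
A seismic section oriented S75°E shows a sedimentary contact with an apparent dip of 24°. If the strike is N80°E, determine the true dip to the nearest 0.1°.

The section is 25° from the strike.
tan(true dip) = tan 24° / sin 25° = 1.0535
δ = arctan(1.0535) = 46.49°

46.5°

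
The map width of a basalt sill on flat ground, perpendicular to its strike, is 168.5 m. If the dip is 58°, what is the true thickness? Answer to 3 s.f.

True thickness t = w · sin(dip) = 168.5 × sin 58°
t = 168.5 × 0.8480 = 142.896 m

143 m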